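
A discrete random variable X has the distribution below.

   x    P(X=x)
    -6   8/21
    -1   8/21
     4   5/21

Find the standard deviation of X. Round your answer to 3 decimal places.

E[X] = -12/7, E[X²] = 376/21
Var(X) = E[X²] − (E[X])² = 376/21 − 144/49 = 2200/147
SD(X) = √(2200/147) ≈ 3.869

3.869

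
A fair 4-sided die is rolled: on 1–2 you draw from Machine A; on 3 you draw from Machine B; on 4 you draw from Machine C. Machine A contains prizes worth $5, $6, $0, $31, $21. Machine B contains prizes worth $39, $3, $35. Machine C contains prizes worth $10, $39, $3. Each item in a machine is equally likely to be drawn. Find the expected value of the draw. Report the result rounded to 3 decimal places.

$17.050

E[X | Machine A] = (5 + 6 + 0 + 31 + 21)/5 = 63/5
E[X | Machine B] = (39 + 3 + 35)/3 = 77/3
E[X | Machine C] = (10 + 39 + 3)/3 = 52/3
E[X] = (1/2)·63/5 + (1/4)·77/3 + (1/4)·52/3 = 341/20 ≈ 17.050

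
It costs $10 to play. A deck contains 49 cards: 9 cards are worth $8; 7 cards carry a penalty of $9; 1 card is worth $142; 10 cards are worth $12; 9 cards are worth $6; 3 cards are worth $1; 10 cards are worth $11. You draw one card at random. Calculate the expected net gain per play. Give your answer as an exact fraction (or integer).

-52/49 dollars

E[payout] = (9/49)·8 + (7/49)·(-9) + (1/49)·142 + (10/49)·12 + (9/49)·6 + (3/49)·1 + (10/49)·11 = 438/49
Expected profit = 438/49 − 10 = -52/49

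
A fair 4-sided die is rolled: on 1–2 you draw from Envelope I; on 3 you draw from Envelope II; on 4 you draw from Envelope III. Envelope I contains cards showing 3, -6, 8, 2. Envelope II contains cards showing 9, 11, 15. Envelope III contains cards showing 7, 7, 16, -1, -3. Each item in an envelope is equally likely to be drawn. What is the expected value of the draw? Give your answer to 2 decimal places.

5.09

E[X | Envelope I] = (3 − 6 + 8 + 2)/4 = 7/4
E[X | Envelope II] = (9 + 11 + 15)/3 = 35/3
E[X | Envelope III] = (7 + 7 + 16 − 1 − 3)/5 = 26/5
E[X] = (1/2)·7/4 + (1/4)·35/3 + (1/4)·26/5 = 611/120 ≈ 5.09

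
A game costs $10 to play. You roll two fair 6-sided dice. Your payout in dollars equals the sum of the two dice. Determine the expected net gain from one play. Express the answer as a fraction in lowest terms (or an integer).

-$3

Distribution of the sum of the two dice: 2 w.p. 1/36, 3 w.p. 1/18, 4 w.p. 1/12, 5 w.p. 1/9, 6 w.p. 5/36, 7 w.p. 1/6, …
E[payout] = (1/36)·2 + (1/18)·3 + (1/12)·4 + (1/9)·5 + (5/36)·6 + (1/6)·7 + (5/36)·8 + (1/9)·9 + (1/12)·10 + (1/18)·11 + (1/36)·12 = 7
Expected profit = 7 − 10 = -3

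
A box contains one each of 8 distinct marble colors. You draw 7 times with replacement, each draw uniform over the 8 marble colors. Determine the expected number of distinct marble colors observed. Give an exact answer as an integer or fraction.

Let Xⱼ=1 if type j appears at least once. P(Xⱼ=1) = 1 − ((8−1)/8)^7 = 1273609/2097152.
E[#distinct] = 8·1273609/2097152 = 1273609/262144.

1273609/262144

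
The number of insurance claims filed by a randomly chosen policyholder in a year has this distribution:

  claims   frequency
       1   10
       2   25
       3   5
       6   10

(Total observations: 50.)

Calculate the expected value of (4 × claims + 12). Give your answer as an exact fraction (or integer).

114/5

Total = 50, so P(claims=1) = 10/50, etc.
E[4x+12] = (1/5)·16 + (1/2)·20 + (1/10)·24 + (1/5)·36
     = 114/5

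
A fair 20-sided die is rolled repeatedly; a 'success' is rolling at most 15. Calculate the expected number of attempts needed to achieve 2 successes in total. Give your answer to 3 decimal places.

2.667

By linearity (sum of 2 independent geometric waits), E[trials] = 2/p = 2/(3/4) = 8/3.
≈ 2.667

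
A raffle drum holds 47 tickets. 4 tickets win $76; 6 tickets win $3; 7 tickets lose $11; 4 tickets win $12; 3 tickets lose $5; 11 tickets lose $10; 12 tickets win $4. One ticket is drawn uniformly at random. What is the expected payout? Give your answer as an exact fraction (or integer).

E[payout] = (4/47)·76 + (6/47)·3 + (7/47)·(-11) + (4/47)·12 + (3/47)·(-5) + (11/47)·(-10) + (12/47)·4 = 216/47

216/47 dollars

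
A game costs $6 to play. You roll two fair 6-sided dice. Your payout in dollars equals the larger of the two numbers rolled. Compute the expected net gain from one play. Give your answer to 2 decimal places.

-$1.53

Distribution of the larger of the two numbers rolled: 1 w.p. 1/36, 2 w.p. 1/12, 3 w.p. 5/36, 4 w.p. 7/36, 5 w.p. 1/4, 6 w.p. 11/36
E[payout] = (1/36)·1 + (1/12)·2 + (5/36)·3 + (7/36)·4 + (1/4)·5 + (11/36)·6 = 161/36
Expected profit = 161/36 − 6 = -55/36 ≈ -$1.53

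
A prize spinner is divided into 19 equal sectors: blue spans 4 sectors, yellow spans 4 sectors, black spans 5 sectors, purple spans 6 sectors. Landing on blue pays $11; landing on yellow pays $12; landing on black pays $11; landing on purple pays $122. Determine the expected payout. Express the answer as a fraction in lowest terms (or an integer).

879/19 dollars

E[payout] = (4/19)·11 + (4/19)·12 + (5/19)·11 + (6/19)·122 = 879/19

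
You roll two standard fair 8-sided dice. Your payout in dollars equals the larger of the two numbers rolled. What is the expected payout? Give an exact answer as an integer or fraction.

93/16 dollars

Distribution of the larger of the two numbers rolled: 1 w.p. 1/64, 2 w.p. 3/64, 3 w.p. 5/64, 4 w.p. 7/64, 5 w.p. 9/64, 6 w.p. 11/64, …
E[payout] = (1/64)·1 + (3/64)·2 + (5/64)·3 + (7/64)·4 + (9/64)·5 + (11/64)·6 + (13/64)·7 + (15/64)·8 = 93/16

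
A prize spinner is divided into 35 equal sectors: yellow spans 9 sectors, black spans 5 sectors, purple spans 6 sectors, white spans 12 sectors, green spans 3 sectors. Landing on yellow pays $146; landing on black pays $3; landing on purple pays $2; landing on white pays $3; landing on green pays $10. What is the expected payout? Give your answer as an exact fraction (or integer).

201/5 dollars

E[payout] = (9/35)·146 + (5/35)·3 + (6/35)·2 + (12/35)·3 + (3/35)·10 = 201/5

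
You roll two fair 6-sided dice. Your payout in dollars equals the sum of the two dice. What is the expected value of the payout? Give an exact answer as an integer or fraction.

$7

Distribution of the sum of the two dice: 2 w.p. 1/36, 3 w.p. 1/18, 4 w.p. 1/12, 5 w.p. 1/9, 6 w.p. 5/36, 7 w.p. 1/6, …
E[payout] = (1/36)·2 + (1/18)·3 + (1/12)·4 + (1/9)·5 + (5/36)·6 + (1/6)·7 + (5/36)·8 + (1/9)·9 + (1/12)·10 + (1/18)·11 + (1/36)·12 = 7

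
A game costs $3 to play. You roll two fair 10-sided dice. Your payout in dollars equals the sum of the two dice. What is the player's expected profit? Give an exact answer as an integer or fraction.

$8

Distribution of the sum of the two dice: 2 w.p. 1/100, 3 w.p. 1/50, 4 w.p. 3/100, 5 w.p. 1/25, 6 w.p. 1/20, 7 w.p. 3/50, …
E[payout] = (1/100)·2 + (1/50)·3 + (3/100)·4 + (1/25)·5 + (1/20)·6 + (3/50)·7 + (7/100)·8 + (2/25)·9 + (9/100)·10 + (1/10)·11 + (9/100)·12 + (2/25)·13 + (7/100)·14 + (3/50)·15 + (1/20)·16 + (1/25)·17 + (3/100)·18 + (1/50)·19 + (1/100)·20 = 11
Expected profit = 11 − 3 = 8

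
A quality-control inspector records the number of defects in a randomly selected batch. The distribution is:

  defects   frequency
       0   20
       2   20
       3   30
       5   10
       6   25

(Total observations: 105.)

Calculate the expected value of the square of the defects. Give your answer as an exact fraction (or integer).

Total = 105, so P(defects=0) = 20/105, etc.
E[X²] = (4/21)·0 + (4/21)·4 + (2/7)·9 + (2/21)·25 + (5/21)·36
     = 100/7

100/7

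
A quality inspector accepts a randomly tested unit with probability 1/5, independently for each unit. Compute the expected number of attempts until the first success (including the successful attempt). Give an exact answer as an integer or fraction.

For a geometric distribution, E[trials] = 1/p = 1/(1/5) = 5.

5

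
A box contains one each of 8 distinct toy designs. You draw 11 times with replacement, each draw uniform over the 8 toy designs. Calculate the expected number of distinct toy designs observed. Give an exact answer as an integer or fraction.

Let Xⱼ=1 if type j appears at least once. P(Xⱼ=1) = 1 − ((8−1)/8)^11 = 6612607849/8589934592.
E[#distinct] = 8·6612607849/8589934592 = 6612607849/1073741824.

6612607849/1073741824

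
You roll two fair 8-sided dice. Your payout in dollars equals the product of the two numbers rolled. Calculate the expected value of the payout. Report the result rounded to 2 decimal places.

Distribution of the product of the two numbers rolled: 1 w.p. 1/64, 2 w.p. 1/32, 3 w.p. 1/32, 4 w.p. 3/64, 5 w.p. 1/32, 6 w.p. 1/16, …
E[payout] = (1/64)·1 + (1/32)·2 + (1/32)·3 + (3/64)·4 + (1/32)·5 + (1/16)·6 + (1/32)·7 + (1/16)·8 + (1/64)·9 + (1/32)·10 + (1/16)·12 + (1/32)·14 + (1/32)·15 + (3/64)·16 + (1/32)·18 + (1/32)·20 + (1/32)·21 + (1/16)·24 + (1/64)·25 + (1/32)·28 + (1/32)·30 + (1/32)·32 + (1/32)·35 + (1/64)·36 + (1/32)·40 + (1/32)·42 + (1/32)·48 + (1/64)·49 + (1/32)·56 + (1/64)·64 = 81/4
≈ $20.25

$20.25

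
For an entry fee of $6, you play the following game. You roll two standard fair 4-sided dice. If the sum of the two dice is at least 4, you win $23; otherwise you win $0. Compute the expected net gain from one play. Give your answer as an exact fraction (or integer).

E[payout] = (3/16)·0 + (13/16)·23 = 299/16
Expected profit = 299/16 − 6 = 203/16

203/16 dollars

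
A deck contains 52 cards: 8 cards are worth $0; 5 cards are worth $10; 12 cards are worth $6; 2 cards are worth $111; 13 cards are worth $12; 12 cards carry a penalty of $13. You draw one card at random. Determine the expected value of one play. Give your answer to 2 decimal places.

E[payout] = (8/52)·0 + (5/52)·10 + (12/52)·6 + (2/52)·111 + (13/52)·12 + (12/52)·(-13) = 86/13
≈ $6.62

$6.62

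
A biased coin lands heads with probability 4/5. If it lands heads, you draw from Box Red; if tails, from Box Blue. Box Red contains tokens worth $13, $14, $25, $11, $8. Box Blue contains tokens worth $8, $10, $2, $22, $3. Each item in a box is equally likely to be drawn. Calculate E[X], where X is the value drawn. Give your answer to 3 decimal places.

E[X | Box Red] = (13 + 14 + 25 + 11 + 8)/5 = 71/5
E[X | Box Blue] = (8 + 10 + 2 + 22 + 3)/5 = 9
E[X] = (4/5)·71/5 + (1/5)·9 = 329/25 ≈ 13.160

$13.160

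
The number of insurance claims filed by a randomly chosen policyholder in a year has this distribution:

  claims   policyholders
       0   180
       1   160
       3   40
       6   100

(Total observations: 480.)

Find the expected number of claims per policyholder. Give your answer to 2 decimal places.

Total = 480, so P(claims=0) = 180/480, etc.
E[X] = (3/8)·0 + (1/3)·1 + (1/12)·3 + (5/24)·6
     = 11/6 ≈ 1.83

1.83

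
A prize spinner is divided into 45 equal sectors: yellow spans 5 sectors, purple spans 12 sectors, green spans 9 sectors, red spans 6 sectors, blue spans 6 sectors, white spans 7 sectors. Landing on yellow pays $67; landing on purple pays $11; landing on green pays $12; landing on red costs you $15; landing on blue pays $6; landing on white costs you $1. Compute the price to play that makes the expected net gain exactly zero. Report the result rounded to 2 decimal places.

$11.42

E[payout] = (5/45)·67 + (12/45)·11 + (9/45)·12 + (6/45)·(-15) + (6/45)·6 + (7/45)·(-1) = 514/45
Fair fee = E[payout] = 514/45 ≈ $11.42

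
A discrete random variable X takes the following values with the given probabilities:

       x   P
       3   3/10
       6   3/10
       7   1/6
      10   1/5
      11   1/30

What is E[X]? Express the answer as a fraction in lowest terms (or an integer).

E[X] = (3/10)·3 + (3/10)·6 + (1/6)·7 + (1/5)·10 + (1/30)·11
     = 187/30

187/30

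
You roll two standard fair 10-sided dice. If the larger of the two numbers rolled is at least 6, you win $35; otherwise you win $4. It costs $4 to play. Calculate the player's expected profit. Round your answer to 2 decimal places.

E[payout] = (1/4)·4 + (3/4)·35 = 109/4
Expected profit = 109/4 − 4 = 93/4 ≈ $23.25

$23.25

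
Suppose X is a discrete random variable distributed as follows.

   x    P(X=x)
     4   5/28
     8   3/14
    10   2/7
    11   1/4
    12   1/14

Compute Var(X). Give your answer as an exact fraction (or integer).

5171/784

E[X] = (5/28)·4 + (3/14)·8 + (2/7)·10 + (1/4)·11 + (1/14)·12 = 249/28
E[X²] = (5/28)·16 + (3/14)·64 + (2/7)·100 + (1/4)·121 + (1/14)·144 = 2399/28
Var(X) = 2399/28 − (249/28)² = 5171/784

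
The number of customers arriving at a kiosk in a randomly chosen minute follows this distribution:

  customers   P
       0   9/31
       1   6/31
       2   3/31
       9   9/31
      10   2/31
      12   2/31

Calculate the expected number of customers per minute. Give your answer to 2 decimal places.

E[X] = (9/31)·0 + (6/31)·1 + (3/31)·2 + (9/31)·9 + (2/31)·10 + (2/31)·12
     = 137/31 ≈ 4.42

4.42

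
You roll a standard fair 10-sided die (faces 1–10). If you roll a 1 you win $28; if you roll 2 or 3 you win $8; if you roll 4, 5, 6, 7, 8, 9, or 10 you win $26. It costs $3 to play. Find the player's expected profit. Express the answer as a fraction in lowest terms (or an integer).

98/5 dollars

E[payout] = (1/5)·8 + (7/10)·26 + (1/10)·28 = 113/5
Expected profit = 113/5 − 3 = 98/5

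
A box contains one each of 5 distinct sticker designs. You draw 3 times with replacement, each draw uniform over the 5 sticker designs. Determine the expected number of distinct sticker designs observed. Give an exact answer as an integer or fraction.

61/25

Let Xⱼ=1 if type j appears at least once. P(Xⱼ=1) = 1 − ((5−1)/5)^3 = 61/125.
E[#distinct] = 5·61/125 = 61/25.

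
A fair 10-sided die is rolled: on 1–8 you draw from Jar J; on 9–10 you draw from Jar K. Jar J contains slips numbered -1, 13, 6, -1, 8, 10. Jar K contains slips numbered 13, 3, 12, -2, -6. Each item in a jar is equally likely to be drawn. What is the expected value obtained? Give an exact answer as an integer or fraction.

82/15

E[X | Jar J] = (-1 + 13 + 6 − 1 + 8 + 10)/6 = 35/6
E[X | Jar K] = (13 + 3 + 12 − 2 − 6)/5 = 4
E[X] = (4/5)·35/6 + (1/5)·4 = 82/15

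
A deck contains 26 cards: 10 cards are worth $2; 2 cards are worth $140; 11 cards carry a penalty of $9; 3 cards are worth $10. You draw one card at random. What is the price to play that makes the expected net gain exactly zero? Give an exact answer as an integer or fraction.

231/26 dollars

E[payout] = (10/26)·2 + (2/26)·140 + (11/26)·(-9) + (3/26)·10 = 231/26
Fair fee = E[payout] = 231/26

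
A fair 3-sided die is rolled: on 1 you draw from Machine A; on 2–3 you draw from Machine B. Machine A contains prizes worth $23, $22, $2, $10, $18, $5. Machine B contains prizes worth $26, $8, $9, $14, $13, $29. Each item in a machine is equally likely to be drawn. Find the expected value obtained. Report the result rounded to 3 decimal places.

E[X | Machine A] = (23 + 22 + 2 + 10 + 18 + 5)/6 = 40/3
E[X | Machine B] = (26 + 8 + 9 + 14 + 13 + 29)/6 = 33/2
E[X] = (1/3)·40/3 + (2/3)·33/2 = 139/9 ≈ 15.444

$15.444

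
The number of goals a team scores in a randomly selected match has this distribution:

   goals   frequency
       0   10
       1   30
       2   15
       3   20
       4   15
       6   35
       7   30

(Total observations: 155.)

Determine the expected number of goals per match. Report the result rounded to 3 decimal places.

3.871

Total = 155, so P(goals=0) = 10/155, etc.
E[X] = (2/31)·0 + (6/31)·1 + (3/31)·2 + (4/31)·3 + (3/31)·4 + (7/31)·6 + (6/31)·7
     = 120/31 ≈ 3.871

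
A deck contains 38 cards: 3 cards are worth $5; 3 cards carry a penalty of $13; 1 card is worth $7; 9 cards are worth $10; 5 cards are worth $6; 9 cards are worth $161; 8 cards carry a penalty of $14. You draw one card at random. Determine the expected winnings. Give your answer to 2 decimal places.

E[payout] = (3/38)·5 + (3/38)·(-13) + (1/38)·7 + (9/38)·10 + (5/38)·6 + (9/38)·161 + (8/38)·(-14) = 720/19
≈ $37.89

$37.89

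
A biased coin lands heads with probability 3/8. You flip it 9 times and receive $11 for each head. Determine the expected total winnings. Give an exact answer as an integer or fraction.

297/8 dollars

E[#heads] = 9·3/8 = 27/8 (linearity over flips).
E[winnings] = 11·27/8 = 297/8.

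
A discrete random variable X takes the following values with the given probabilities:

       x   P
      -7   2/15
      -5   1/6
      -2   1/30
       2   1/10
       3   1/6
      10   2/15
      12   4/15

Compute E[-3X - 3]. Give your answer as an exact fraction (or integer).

E[-3x-3] = (2/15)·18 + (1/6)·12 + (1/30)·3 + (1/10)·(-9) + (1/6)·(-12) + (2/15)·(-33) + (4/15)·(-39)
     = -66/5

-66/5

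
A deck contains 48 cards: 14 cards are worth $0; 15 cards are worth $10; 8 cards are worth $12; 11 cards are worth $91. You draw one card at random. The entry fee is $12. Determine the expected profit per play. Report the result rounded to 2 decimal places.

E[payout] = (14/48)·0 + (15/48)·10 + (8/48)·12 + (11/48)·91 = 1247/48
Expected profit = 1247/48 − 12 = 671/48 ≈ $13.98

$13.98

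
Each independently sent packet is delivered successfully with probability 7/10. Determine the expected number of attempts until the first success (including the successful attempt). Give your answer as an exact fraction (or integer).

10/7

For a geometric distribution, E[trials] = 1/p = 1/(7/10) = 10/7.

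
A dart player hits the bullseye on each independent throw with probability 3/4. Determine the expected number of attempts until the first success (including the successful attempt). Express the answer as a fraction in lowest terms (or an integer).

4/3

For a geometric distribution, E[trials] = 1/p = 1/(3/4) = 4/3.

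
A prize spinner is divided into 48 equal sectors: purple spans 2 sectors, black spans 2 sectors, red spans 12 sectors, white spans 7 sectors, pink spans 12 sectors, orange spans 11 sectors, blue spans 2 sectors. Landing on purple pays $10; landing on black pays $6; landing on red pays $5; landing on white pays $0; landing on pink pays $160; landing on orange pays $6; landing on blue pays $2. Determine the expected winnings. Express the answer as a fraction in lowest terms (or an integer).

347/8 dollars

E[payout] = (2/48)·10 + (2/48)·6 + (12/48)·5 + (7/48)·0 + (12/48)·160 + (11/48)·6 + (2/48)·2 = 347/8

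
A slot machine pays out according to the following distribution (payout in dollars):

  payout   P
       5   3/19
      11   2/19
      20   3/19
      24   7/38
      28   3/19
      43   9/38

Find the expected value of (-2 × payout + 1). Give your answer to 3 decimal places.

E[-2x+1] = (3/19)·(-9) + (2/19)·(-21) + (3/19)·(-39) + (7/38)·(-47) + (3/19)·(-55) + (9/38)·(-85)
     = -898/19 ≈ -47.263

-47.263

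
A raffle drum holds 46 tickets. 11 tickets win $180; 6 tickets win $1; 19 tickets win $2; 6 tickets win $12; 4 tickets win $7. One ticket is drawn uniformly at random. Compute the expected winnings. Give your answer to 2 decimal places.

$46.17

E[payout] = (11/46)·180 + (6/46)·1 + (19/46)·2 + (6/46)·12 + (4/46)·7 = 1062/23
≈ $46.17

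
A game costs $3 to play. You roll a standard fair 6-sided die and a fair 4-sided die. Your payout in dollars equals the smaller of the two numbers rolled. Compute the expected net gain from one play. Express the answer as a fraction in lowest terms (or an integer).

Distribution of the smaller of the two numbers rolled: 1 w.p. 3/8, 2 w.p. 7/24, 3 w.p. 5/24, 4 w.p. 1/8
E[payout] = (3/8)·1 + (7/24)·2 + (5/24)·3 + (1/8)·4 = 25/12
Expected profit = 25/12 − 3 = -11/12

-11/12 dollars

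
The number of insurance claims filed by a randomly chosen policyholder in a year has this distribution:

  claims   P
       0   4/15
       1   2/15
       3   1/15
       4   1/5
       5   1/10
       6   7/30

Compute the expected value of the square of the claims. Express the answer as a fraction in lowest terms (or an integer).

E[X²] = (4/15)·0 + (2/15)·1 + (1/15)·9 + (1/5)·16 + (1/10)·25 + (7/30)·36
     = 89/6

89/6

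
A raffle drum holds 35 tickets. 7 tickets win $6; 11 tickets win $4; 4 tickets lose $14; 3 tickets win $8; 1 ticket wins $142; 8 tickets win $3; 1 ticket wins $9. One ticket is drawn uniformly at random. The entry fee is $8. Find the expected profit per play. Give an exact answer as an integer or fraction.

-51/35 dollars

E[payout] = (7/35)·6 + (11/35)·4 + (4/35)·(-14) + (3/35)·8 + (1/35)·142 + (8/35)·3 + (1/35)·9 = 229/35
Expected profit = 229/35 − 8 = -51/35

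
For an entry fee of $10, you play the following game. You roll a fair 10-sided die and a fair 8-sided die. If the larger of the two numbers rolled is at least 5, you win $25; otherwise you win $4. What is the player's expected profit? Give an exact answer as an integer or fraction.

E[payout] = (1/5)·4 + (4/5)·25 = 104/5
Expected profit = 104/5 − 10 = 54/5

54/5 dollars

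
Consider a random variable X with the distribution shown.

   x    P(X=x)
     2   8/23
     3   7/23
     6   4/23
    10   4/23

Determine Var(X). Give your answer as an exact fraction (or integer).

E[X] = (8/23)·2 + (7/23)·3 + (4/23)·6 + (4/23)·10 = 101/23
E[X²] = (8/23)·4 + (7/23)·9 + (4/23)·36 + (4/23)·100 = 639/23
Var(X) = 639/23 − (101/23)² = 4496/529

4496/529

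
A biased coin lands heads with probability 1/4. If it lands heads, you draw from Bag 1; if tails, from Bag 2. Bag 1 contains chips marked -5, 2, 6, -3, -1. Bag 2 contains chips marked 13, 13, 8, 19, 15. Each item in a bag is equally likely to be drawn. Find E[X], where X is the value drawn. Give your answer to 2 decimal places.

10.15

E[X | Bag 1] = (-5 + 2 + 6 − 3 − 1)/5 = -1/5
E[X | Bag 2] = (13 + 13 + 8 + 19 + 15)/5 = 68/5
E[X] = (1/4)·(-1/5) + (3/4)·68/5 = 203/20 ≈ 10.15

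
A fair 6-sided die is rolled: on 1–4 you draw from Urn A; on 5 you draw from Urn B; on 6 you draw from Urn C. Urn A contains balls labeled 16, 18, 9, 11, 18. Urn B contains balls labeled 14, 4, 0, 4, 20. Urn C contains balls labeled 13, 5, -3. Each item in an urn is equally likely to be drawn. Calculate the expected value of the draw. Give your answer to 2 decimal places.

11.83

E[X | Urn A] = (16 + 18 + 9 + 11 + 18)/5 = 72/5
E[X | Urn B] = (14 + 4 + 0 + 4 + 20)/5 = 42/5
E[X | Urn C] = (13 + 5 − 3)/3 = 5
E[X] = (2/3)·72/5 + (1/6)·42/5 + (1/6)·5 = 71/6 ≈ 11.83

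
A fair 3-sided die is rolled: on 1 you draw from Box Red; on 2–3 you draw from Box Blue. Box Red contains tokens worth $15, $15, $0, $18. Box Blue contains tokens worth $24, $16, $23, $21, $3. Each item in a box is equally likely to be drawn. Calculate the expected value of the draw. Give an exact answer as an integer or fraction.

E[X | Box Red] = (15 + 15 + 0 + 18)/4 = 12
E[X | Box Blue] = (24 + 16 + 23 + 21 + 3)/5 = 87/5
E[X] = (1/3)·12 + (2/3)·87/5 = 78/5

78/5 dollars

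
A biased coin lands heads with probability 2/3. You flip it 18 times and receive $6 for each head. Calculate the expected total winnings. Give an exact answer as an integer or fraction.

$72

E[#heads] = 18·2/3 = 12 (linearity over flips).
E[winnings] = 6·12 = 72.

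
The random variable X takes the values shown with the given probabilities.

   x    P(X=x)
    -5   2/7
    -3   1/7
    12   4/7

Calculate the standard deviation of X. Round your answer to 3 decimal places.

8.106

E[X] = 5, E[X²] = 635/7
Var(X) = E[X²] − (E[X])² = 635/7 − 25 = 460/7
SD(X) = √(460/7) ≈ 8.106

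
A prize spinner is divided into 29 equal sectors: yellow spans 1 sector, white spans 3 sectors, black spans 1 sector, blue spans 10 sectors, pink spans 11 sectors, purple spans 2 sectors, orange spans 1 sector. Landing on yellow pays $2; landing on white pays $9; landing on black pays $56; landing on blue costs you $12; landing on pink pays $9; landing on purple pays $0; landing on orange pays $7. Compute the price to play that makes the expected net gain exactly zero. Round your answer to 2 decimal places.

$2.45

E[payout] = (1/29)·2 + (3/29)·9 + (1/29)·56 + (10/29)·(-12) + (11/29)·9 + (2/29)·0 + (1/29)·7 = 71/29
Fair fee = E[payout] = 71/29 ≈ $2.45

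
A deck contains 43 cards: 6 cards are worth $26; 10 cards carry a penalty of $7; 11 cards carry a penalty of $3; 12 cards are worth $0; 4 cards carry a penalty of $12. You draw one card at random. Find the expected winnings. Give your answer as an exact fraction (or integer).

E[payout] = (6/43)·26 + (10/43)·(-7) + (11/43)·(-3) + (12/43)·0 + (4/43)·(-12) = 5/43

5/43 dollars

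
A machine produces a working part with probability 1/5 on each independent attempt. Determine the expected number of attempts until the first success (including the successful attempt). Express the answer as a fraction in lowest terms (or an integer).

5

For a geometric distribution, E[trials] = 1/p = 1/(1/5) = 5.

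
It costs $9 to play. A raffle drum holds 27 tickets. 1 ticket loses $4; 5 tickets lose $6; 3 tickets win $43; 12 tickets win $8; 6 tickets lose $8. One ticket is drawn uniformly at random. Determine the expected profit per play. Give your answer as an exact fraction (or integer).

E[payout] = (1/27)·(-4) + (5/27)·(-6) + (3/27)·43 + (12/27)·8 + (6/27)·(-8) = 143/27
Expected profit = 143/27 − 9 = -100/27

-100/27 dollars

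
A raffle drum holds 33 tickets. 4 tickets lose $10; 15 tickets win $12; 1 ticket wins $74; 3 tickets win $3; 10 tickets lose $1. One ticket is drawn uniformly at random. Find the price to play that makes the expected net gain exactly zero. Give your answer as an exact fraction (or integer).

E[payout] = (4/33)·(-10) + (15/33)·12 + (1/33)·74 + (3/33)·3 + (10/33)·(-1) = 71/11
Fair fee = E[payout] = 71/11

71/11 dollars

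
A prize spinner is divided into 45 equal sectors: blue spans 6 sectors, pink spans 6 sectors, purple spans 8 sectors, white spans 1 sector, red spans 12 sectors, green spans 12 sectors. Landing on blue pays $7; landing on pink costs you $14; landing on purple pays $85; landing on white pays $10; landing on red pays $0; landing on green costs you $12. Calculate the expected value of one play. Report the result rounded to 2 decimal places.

E[payout] = (6/45)·7 + (6/45)·(-14) + (8/45)·85 + (1/45)·10 + (12/45)·0 + (12/45)·(-12) = 56/5
≈ $11.20

$11.20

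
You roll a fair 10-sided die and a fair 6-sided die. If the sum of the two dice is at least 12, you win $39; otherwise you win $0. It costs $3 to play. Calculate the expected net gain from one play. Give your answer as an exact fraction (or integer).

E[payout] = (3/4)·0 + (1/4)·39 = 39/4
Expected profit = 39/4 − 3 = 27/4

27/4 dollars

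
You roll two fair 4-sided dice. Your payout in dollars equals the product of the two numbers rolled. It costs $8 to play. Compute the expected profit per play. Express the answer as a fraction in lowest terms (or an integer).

-7/4 dollars

Distribution of the product of the two numbers rolled: 1 w.p. 1/16, 2 w.p. 1/8, 3 w.p. 1/8, 4 w.p. 3/16, 6 w.p. 1/8, 8 w.p. 1/8, …
E[payout] = (1/16)·1 + (1/8)·2 + (1/8)·3 + (3/16)·4 + (1/8)·6 + (1/8)·8 + (1/16)·9 + (1/8)·12 + (1/16)·16 = 25/4
Expected profit = 25/4 − 8 = -7/4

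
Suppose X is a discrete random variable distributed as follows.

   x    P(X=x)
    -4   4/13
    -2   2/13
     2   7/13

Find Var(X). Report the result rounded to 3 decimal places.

E[X] = (4/13)·(-4) + (2/13)·(-2) + (7/13)·2 = -6/13
E[X²] = (4/13)·16 + (2/13)·4 + (7/13)·4 = 100/13
Var(X) = 100/13 − (-6/13)² = 1264/169 ≈ 7.479

7.479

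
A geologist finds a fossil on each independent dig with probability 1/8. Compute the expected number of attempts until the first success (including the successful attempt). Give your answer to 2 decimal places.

For a geometric distribution, E[trials] = 1/p = 1/(1/8) = 8.
≈ 8.00

8.00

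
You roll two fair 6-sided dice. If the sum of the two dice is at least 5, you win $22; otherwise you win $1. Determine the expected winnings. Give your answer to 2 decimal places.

$18.50

E[payout] = (1/6)·1 + (5/6)·22 = 37/2
≈ $18.50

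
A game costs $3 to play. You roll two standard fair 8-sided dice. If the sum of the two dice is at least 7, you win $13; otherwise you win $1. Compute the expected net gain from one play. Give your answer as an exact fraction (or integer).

E[payout] = (15/64)·1 + (49/64)·13 = 163/16
Expected profit = 163/16 − 3 = 115/16

115/16 dollars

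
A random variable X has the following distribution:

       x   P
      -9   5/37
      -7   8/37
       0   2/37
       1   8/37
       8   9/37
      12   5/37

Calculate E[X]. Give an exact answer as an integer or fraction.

E[X] = (5/37)·(-9) + (8/37)·(-7) + (2/37)·0 + (8/37)·1 + (9/37)·8 + (5/37)·12
     = 39/37

39/37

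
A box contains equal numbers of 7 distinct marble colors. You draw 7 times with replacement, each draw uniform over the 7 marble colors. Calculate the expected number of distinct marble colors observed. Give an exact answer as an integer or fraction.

543607/117649

Let Xⱼ=1 if type j appears at least once. P(Xⱼ=1) = 1 − ((7−1)/7)^7 = 543607/823543.
E[#distinct] = 7·543607/823543 = 543607/117649.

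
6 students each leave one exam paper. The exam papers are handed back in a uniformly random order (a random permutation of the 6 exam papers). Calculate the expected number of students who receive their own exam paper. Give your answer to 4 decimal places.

Let Xᵢ = 1 if person i gets their own exam paper. For each i, P(Xᵢ=1) = 1/6.
By linearity of expectation, E[X₁+…+X_6] = 6·(1/6) = 1.
≈ 1.0000

1.0000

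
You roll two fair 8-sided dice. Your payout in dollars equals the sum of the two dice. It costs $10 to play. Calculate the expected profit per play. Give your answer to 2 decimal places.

Distribution of the sum of the two dice: 2 w.p. 1/64, 3 w.p. 1/32, 4 w.p. 3/64, 5 w.p. 1/16, 6 w.p. 5/64, 7 w.p. 3/32, …
E[payout] = (1/64)·2 + (1/32)·3 + (3/64)·4 + (1/16)·5 + (5/64)·6 + (3/32)·7 + (7/64)·8 + (1/8)·9 + (7/64)·10 + (3/32)·11 + (5/64)·12 + (1/16)·13 + (3/64)·14 + (1/32)·15 + (1/64)·16 = 9
Expected profit = 9 − 10 = -1 ≈ -$1.00

-$1.00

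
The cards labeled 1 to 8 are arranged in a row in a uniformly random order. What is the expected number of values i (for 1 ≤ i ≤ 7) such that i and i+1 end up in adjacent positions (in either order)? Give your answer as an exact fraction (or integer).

7/4

For each i ∈ {1,…,7}, let Xᵢ = 1 if i and i+1 are adjacent. P(Xᵢ=1) = 2·(8−1)!/8! = 2/8.
By linearity, E[ΣXᵢ] = (7)·(2/8) = 7/4.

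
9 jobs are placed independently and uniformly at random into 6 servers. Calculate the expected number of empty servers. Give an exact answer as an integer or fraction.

Let Xⱼ=1 if server j is empty. P(Xⱼ=1) = ((6-1)/6)^9 = 1953125/10077696.
By linearity, E[#empty] = 6·1953125/10077696 = 1953125/1679616.

1953125/1679616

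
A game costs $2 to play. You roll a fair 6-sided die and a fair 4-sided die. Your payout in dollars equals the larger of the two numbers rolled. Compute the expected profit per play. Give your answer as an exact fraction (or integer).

Distribution of the larger of the two numbers rolled: 1 w.p. 1/24, 2 w.p. 1/8, 3 w.p. 5/24, 4 w.p. 7/24, 5 w.p. 1/6, 6 w.p. 1/6
E[payout] = (1/24)·1 + (1/8)·2 + (5/24)·3 + (7/24)·4 + (1/6)·5 + (1/6)·6 = 47/12
Expected profit = 47/12 − 2 = 23/12

23/12 dollars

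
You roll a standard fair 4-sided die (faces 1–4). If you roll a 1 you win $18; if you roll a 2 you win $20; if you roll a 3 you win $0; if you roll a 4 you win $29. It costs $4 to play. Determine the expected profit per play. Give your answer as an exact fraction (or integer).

51/4 dollars

E[payout] = (1/4)·0 + (1/4)·18 + (1/4)·20 + (1/4)·29 = 67/4
Expected profit = 67/4 − 4 = 51/4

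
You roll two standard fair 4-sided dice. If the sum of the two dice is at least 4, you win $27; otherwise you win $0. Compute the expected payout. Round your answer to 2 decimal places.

$21.94

E[payout] = (3/16)·0 + (13/16)·27 = 351/16
≈ $21.94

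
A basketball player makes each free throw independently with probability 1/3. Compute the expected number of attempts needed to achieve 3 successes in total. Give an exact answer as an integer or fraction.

By linearity (sum of 3 independent geometric waits), E[trials] = 3/p = 3/(1/3) = 9.

9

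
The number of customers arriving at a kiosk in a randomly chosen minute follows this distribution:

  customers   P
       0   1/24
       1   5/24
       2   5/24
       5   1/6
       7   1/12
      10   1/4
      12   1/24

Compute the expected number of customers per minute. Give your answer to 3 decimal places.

E[X] = (1/24)·0 + (5/24)·1 + (5/24)·2 + (1/6)·5 + (1/12)·7 + (1/4)·10 + (1/24)·12
     = 121/24 ≈ 5.042

5.042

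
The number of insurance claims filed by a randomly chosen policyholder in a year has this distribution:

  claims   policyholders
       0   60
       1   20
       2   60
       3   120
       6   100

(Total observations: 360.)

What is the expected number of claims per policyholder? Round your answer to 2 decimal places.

Total = 360, so P(claims=0) = 60/360, etc.
E[X] = (1/6)·0 + (1/18)·1 + (1/6)·2 + (1/3)·3 + (5/18)·6
     = 55/18 ≈ 3.06

3.06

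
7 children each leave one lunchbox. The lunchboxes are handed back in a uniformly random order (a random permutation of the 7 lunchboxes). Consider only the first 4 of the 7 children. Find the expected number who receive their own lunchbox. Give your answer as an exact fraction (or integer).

4/7

Let Xᵢ = 1 if person i gets their own lunchbox. For each i, P(Xᵢ=1) = 1/7.
By linearity of expectation, E[X₁+…+X_4] = 4·(1/7) = 4/7.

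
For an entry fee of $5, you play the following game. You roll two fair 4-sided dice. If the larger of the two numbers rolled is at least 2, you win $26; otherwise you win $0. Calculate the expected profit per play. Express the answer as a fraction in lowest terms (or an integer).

E[payout] = (1/16)·0 + (15/16)·26 = 195/8
Expected profit = 195/8 − 5 = 155/8

155/8 dollars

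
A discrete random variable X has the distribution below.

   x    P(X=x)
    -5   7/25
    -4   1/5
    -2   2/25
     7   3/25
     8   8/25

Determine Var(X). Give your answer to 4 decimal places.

E[X] = (7/25)·(-5) + (1/5)·(-4) + (2/25)·(-2) + (3/25)·7 + (8/25)·8 = 26/25
E[X²] = (7/25)·25 + (1/5)·16 + (2/25)·4 + (3/25)·49 + (8/25)·64 = 922/25
Var(X) = 922/25 − (26/25)² = 22374/625 ≈ 35.7984

35.7984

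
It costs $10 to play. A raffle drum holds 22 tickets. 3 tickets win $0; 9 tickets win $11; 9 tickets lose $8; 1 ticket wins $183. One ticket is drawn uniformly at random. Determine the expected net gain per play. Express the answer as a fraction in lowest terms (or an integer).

E[payout] = (3/22)·0 + (9/22)·11 + (9/22)·(-8) + (1/22)·183 = 105/11
Expected profit = 105/11 − 10 = -5/11

-5/11 dollars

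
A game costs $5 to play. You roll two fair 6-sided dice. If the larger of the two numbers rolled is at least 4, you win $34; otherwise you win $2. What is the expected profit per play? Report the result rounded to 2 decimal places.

E[payout] = (1/4)·2 + (3/4)·34 = 26
Expected profit = 26 − 5 = 21 ≈ $21.00

$21.00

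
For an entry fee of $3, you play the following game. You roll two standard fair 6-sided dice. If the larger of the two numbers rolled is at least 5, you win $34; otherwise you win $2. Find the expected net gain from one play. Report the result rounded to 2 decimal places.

$16.78

E[payout] = (4/9)·2 + (5/9)·34 = 178/9
Expected profit = 178/9 − 3 = 151/9 ≈ $16.78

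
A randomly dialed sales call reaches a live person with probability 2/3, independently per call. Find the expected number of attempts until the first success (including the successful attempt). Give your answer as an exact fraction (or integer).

For a geometric distribution, E[trials] = 1/p = 1/(2/3) = 3/2.

3/2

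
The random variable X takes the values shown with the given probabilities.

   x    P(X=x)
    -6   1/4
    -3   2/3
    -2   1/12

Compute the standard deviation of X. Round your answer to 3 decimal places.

E[X] = -11/3, E[X²] = 46/3
Var(X) = E[X²] − (E[X])² = 46/3 − 121/9 = 17/9
SD(X) = √(17/9) ≈ 1.374

1.374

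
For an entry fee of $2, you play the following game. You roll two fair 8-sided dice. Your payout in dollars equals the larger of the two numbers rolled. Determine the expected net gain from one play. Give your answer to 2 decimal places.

Distribution of the larger of the two numbers rolled: 1 w.p. 1/64, 2 w.p. 3/64, 3 w.p. 5/64, 4 w.p. 7/64, 5 w.p. 9/64, 6 w.p. 11/64, …
E[payout] = (1/64)·1 + (3/64)·2 + (5/64)·3 + (7/64)·4 + (9/64)·5 + (11/64)·6 + (13/64)·7 + (15/64)·8 = 93/16
Expected profit = 93/16 − 2 = 61/16 ≈ $3.81

$3.81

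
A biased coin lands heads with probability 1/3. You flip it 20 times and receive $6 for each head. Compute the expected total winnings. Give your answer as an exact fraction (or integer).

E[#heads] = 20·1/3 = 20/3 (linearity over flips).
E[winnings] = 6·20/3 = 40.

$40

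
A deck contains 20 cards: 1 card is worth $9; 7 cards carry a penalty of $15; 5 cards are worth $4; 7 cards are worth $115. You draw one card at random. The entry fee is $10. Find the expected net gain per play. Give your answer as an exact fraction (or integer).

E[payout] = (1/20)·9 + (7/20)·(-15) + (5/20)·4 + (7/20)·115 = 729/20
Expected profit = 729/20 − 10 = 529/20

529/20 dollars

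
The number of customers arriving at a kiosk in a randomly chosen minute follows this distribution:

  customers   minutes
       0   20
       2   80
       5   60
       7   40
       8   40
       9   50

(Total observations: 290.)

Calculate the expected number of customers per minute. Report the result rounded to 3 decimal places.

5.207

Total = 290, so P(customers=0) = 20/290, etc.
E[X] = (2/29)·0 + (8/29)·2 + (6/29)·5 + (4/29)·7 + (4/29)·8 + (5/29)·9
     = 151/29 ≈ 5.207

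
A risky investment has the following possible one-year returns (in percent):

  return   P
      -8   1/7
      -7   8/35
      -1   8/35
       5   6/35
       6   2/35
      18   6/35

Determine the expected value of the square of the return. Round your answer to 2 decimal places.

E[X²] = (1/7)·64 + (8/35)·49 + (8/35)·1 + (6/35)·25 + (2/35)·36 + (6/35)·324
     = 2886/35 ≈ 82.46

82.46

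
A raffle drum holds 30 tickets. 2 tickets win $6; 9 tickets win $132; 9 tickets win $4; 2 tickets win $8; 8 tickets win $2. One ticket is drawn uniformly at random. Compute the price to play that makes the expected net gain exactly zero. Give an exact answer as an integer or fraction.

634/15 dollars

E[payout] = (2/30)·6 + (9/30)·132 + (9/30)·4 + (2/30)·8 + (8/30)·2 = 634/15
Fair fee = E[payout] = 634/15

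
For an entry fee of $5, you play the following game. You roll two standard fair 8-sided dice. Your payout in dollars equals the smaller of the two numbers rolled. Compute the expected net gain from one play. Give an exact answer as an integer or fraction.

Distribution of the smaller of the two numbers rolled: 1 w.p. 15/64, 2 w.p. 13/64, 3 w.p. 11/64, 4 w.p. 9/64, 5 w.p. 7/64, 6 w.p. 5/64, …
E[payout] = (15/64)·1 + (13/64)·2 + (11/64)·3 + (9/64)·4 + (7/64)·5 + (5/64)·6 + (3/64)·7 + (1/64)·8 = 51/16
Expected profit = 51/16 − 5 = -29/16

-29/16 dollars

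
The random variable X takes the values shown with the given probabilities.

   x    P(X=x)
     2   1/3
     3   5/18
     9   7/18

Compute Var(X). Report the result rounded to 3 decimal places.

10.333

E[X] = (1/3)·2 + (5/18)·3 + (7/18)·9 = 5
E[X²] = (1/3)·4 + (5/18)·9 + (7/18)·81 = 106/3
Var(X) = 106/3 − (5)² = 31/3 ≈ 10.333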